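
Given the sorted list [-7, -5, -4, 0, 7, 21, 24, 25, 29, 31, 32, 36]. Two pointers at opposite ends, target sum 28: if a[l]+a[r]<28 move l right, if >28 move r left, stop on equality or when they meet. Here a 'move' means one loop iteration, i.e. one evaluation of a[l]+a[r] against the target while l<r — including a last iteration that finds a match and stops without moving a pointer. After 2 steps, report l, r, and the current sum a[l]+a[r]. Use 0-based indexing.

l=1, r=10, sum=27

l=0 r=11: -7+36=29 >28, r--
l=0 r=10: -7+32=25 <28, l++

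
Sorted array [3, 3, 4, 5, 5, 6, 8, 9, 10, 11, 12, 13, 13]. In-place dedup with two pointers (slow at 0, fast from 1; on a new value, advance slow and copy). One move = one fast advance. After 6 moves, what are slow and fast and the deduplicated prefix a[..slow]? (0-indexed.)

slow=0 fast=1: a[fast]=3=a[slow] dup, fast++
slow=0 fast=2: a[fast]=4≠a[slow]=3 write a[1]=4, slow++,fast++
slow=1 fast=3: a[fast]=5≠a[slow]=4 write a[2]=5, slow++,fast++
slow=2 fast=4: a[fast]=5=a[slow] dup, fast++
slow=2 fast=5: a[fast]=6≠a[slow]=5 write a[3]=6, slow++,fast++
slow=3 fast=6: a[fast]=8≠a[slow]=6 write a[4]=8, slow++,fast++

slow=4, fast=7, prefix=[3, 4, 5, 6, 8]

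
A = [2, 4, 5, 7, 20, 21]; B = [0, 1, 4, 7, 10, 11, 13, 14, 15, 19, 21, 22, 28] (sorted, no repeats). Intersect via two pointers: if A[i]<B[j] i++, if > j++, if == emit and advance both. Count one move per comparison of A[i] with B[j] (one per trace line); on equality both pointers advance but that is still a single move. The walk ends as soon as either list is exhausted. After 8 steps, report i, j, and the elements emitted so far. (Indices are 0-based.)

i=0 j=0: 2>0, j++
i=0 j=1: 2>1, j++
i=0 j=2: 2<4, i++
i=1 j=2: 4==4 emit, i++,j++
i=2 j=3: 5<7, i++
i=3 j=3: 7==7 emit, i++,j++
i=4 j=4: 20>10, j++
i=4 j=5: 20>11, j++

i=4, j=6, emitted=[4, 7]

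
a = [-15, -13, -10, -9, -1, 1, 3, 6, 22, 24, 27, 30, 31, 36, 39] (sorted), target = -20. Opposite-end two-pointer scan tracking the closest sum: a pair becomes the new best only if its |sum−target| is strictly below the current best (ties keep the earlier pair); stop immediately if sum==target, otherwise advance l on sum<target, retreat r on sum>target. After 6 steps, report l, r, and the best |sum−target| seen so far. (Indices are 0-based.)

l=0 r=14: -15+39=24 d=44 *, r--
l=0 r=13: -15+36=21 d=41 *, r--
l=0 r=12: -15+31=16 d=36 *, r--
l=0 r=11: -15+30=15 d=35 *, r--
l=0 r=10: -15+27=12 d=32 *, r--
l=0 r=9: -15+24=9 d=29 *, r--

l=0, r=8, best |Δ|=29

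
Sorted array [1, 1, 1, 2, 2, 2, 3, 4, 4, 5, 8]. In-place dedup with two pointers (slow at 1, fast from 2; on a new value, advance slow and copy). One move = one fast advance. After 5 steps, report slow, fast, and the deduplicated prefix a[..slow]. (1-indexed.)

slow=2, fast=7, prefix=[1, 2]

slow=1 fast=2: a[fast]=1=a[slow] dup, fast++
slow=1 fast=3: a[fast]=1=a[slow] dup, fast++
slow=1 fast=4: a[fast]=2≠a[slow]=1 write a[2]=2, slow++,fast++
slow=2 fast=5: a[fast]=2=a[slow] dup, fast++
slow=2 fast=6: a[fast]=2=a[slow] dup, fast++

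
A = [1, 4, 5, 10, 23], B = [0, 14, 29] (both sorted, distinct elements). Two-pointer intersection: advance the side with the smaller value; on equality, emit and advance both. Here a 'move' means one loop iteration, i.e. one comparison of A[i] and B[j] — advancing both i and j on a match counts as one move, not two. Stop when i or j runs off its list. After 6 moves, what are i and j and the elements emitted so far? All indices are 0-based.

i=4, j=2, emitted=[]

i=0 j=0: 1>0, j++
i=0 j=1: 1<14, i++
i=1 j=1: 4<14, i++
i=2 j=1: 5<14, i++
i=3 j=1: 10<14, i++
i=4 j=1: 23>14, j++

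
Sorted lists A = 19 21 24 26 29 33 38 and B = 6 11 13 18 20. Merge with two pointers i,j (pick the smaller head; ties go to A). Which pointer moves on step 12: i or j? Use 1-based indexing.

[i=1,j=1] A[i]=19>B[j]=6 take 6 → j++
[i=1,j=2] A[i]=19>B[j]=11 take 11 → j++
[i=1,j=3] A[i]=19>B[j]=13 take 13 → j++
[i=1,j=4] A[i]=19>B[j]=18 take 18 → j++
[i=1,j=5] A[i]=19<=B[j]=20 take 19 → i++
[i=2,j=5] A[i]=21>B[j]=20 take 20 → j++
[i=2,j=6] B done, take A[i]=21 → i++
[i=3,j=6] B done, take A[i]=24 → i++
[i=4,j=6] B done, take A[i]=26 → i++
[i=5,j=6] B done, take A[i]=29 → i++
[i=6,j=6] B done, take A[i]=33 → i++
[i=7,j=6] B done, take A[i]=38 → i++

i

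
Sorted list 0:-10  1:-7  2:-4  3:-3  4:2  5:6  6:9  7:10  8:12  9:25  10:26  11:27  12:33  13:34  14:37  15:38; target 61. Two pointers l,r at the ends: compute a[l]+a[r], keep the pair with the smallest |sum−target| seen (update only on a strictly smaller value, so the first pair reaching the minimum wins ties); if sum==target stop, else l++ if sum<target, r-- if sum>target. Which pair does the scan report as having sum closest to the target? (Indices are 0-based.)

l=0 r=15: -10+38=28 d=33 *, l++
l=1 r=15: -7+38=31 d=30 *, l++
l=2 r=15: -4+38=34 d=27 *, l++
l=3 r=15: -3+38=35 d=26 *, l++
l=4 r=15: 2+38=40 d=21 *, l++
l=5 r=15: 6+38=44 d=17 *, l++
l=6 r=15: 9+38=47 d=14 *, l++
l=7 r=15: 10+38=48 d=13 *, l++
l=8 r=15: 12+38=50 d=11 *, l++
l=9 r=15: 25+38=63 d=2 *, r--
l=9 r=14: 25+37=62 d=1 *, r--
l=9 r=13: 25+34=59 d=2, l++
l=10 r=13: 26+34=60 d=1, l++
l=11 r=13: 27+34=61 d=0 *, stop

pair (27, 34) with sum 61 (|Δ|=0)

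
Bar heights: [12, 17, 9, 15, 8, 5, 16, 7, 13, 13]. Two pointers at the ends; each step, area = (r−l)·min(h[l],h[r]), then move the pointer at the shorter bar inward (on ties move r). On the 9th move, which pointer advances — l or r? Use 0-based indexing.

l=0 r=9: min(12,13)*9=108 best=108 *, l++
l=1 r=9: min(17,13)*8=104 best=108, r--
l=1 r=8: min(17,13)*7=91 best=108, r--
l=1 r=7: min(17,7)*6=42 best=108, r--
l=1 r=6: min(17,16)*5=80 best=108, r--
l=1 r=5: min(17,5)*4=20 best=108, r--
l=1 r=4: min(17,8)*3=24 best=108, r--
l=1 r=3: min(17,15)*2=30 best=108, r--
l=1 r=2: min(17,9)*1=9 best=108, r--

r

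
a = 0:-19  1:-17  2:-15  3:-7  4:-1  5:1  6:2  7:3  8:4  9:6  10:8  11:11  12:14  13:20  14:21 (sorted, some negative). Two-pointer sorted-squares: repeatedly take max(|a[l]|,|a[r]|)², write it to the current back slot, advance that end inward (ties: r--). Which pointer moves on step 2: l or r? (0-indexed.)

l=0 r=14: |-19|<=|21| out[14]=441, r--
l=0 r=13: |-19|<=|20| out[13]=400, r--

r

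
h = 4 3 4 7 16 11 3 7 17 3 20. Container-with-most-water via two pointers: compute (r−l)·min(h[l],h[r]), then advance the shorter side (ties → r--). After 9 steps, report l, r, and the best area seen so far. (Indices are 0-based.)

l=9, r=10, best area=96

[0,10] min(4,20)*10=40 best=40 * → l++
[1,10] min(3,20)*9=27 best=40 → l++
[2,10] min(4,20)*8=32 best=40 → l++
[3,10] min(7,20)*7=49 best=49 * → l++
[4,10] min(16,20)*6=96 best=96 * → l++
[5,10] min(11,20)*5=55 best=96 → l++
[6,10] min(3,20)*4=12 best=96 → l++
[7,10] min(7,20)*3=21 best=96 → l++
[8,10] min(17,20)*2=34 best=96 → l++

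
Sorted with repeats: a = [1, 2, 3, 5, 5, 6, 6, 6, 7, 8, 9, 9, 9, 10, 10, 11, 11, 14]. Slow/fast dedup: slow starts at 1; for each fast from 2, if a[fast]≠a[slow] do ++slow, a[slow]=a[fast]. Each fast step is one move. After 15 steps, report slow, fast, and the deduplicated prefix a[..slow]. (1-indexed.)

slow=10, fast=17, prefix=[1, 2, 3, 5, 6, 7, 8, 9, 10, 11]

(s=1,f=2) a[fast]=2≠a[slow]=1 write a[2]=2 → slow++,fast++
(s=2,f=3) a[fast]=3≠a[slow]=2 write a[3]=3 → slow++,fast++
(s=3,f=4) a[fast]=5≠a[slow]=3 write a[4]=5 → slow++,fast++
(s=4,f=5) a[fast]=5=a[slow] dup → fast++
(s=4,f=6) a[fast]=6≠a[slow]=5 write a[5]=6 → slow++,fast++
(s=5,f=7) a[fast]=6=a[slow] dup → fast++
(s=5,f=8) a[fast]=6=a[slow] dup → fast++
(s=5,f=9) a[fast]=7≠a[slow]=6 write a[6]=7 → slow++,fast++
(s=6,f=10) a[fast]=8≠a[slow]=7 write a[7]=8 → slow++,fast++
(s=7,f=11) a[fast]=9≠a[slow]=8 write a[8]=9 → slow++,fast++
(s=8,f=12) a[fast]=9=a[slow] dup → fast++
(s=8,f=13) a[fast]=9=a[slow] dup → fast++
(s=8,f=14) a[fast]=10≠a[slow]=9 write a[9]=10 → slow++,fast++
(s=9,f=15) a[fast]=10=a[slow] dup → fast++
(s=9,f=16) a[fast]=11≠a[slow]=10 write a[10]=11 → slow++,fast++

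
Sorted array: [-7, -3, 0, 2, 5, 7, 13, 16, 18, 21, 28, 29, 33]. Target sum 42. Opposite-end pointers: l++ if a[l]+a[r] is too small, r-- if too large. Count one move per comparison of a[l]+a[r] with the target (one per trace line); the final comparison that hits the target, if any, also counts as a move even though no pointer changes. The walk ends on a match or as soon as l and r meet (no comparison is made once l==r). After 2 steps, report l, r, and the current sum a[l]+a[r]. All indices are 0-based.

l=2, r=12, sum=33

[0,12] -7+33=26 <42 → l++
[1,12] -3+33=30 <42 → l++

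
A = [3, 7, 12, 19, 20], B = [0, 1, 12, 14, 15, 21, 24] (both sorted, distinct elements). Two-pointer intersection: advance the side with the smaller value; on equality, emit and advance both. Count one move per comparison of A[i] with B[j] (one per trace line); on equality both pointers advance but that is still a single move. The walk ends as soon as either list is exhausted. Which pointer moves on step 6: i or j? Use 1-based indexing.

i=1 j=1: 3>0, j++
i=1 j=2: 3>1, j++
i=1 j=3: 3<12, i++
i=2 j=3: 7<12, i++
i=3 j=3: 12==12 emit, i++,j++
i=4 j=4: 19>14, j++

j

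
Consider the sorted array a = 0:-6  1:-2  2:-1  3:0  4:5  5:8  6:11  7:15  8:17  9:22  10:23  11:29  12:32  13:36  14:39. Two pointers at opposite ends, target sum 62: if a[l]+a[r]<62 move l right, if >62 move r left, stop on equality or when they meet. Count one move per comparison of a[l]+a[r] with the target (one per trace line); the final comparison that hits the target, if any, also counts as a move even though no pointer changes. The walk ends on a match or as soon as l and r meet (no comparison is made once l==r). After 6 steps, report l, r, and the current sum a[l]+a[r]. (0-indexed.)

l=0 r=14: -6+39=33 <62, l++
l=1 r=14: -2+39=37 <62, l++
l=2 r=14: -1+39=38 <62, l++
l=3 r=14: 0+39=39 <62, l++
l=4 r=14: 5+39=44 <62, l++
l=5 r=14: 8+39=47 <62, l++

l=6, r=14, sum=50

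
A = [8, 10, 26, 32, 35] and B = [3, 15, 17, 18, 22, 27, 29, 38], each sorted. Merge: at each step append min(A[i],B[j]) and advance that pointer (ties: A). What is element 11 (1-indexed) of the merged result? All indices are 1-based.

merged[11] = 32

i=1 j=1: A[i]=8>B[j]=3 take 3, j++
i=1 j=2: A[i]=8<=B[j]=15 take 8, i++
i=2 j=2: A[i]=10<=B[j]=15 take 10, i++
i=3 j=2: A[i]=26>B[j]=15 take 15, j++
i=3 j=3: A[i]=26>B[j]=17 take 17, j++
i=3 j=4: A[i]=26>B[j]=18 take 18, j++
i=3 j=5: A[i]=26>B[j]=22 take 22, j++
i=3 j=6: A[i]=26<=B[j]=27 take 26, i++
i=4 j=6: A[i]=32>B[j]=27 take 27, j++
i=4 j=7: A[i]=32>B[j]=29 take 29, j++
i=4 j=8: A[i]=32<=B[j]=38 take 32, i++
i=5 j=8: A[i]=35<=B[j]=38 take 35, i++
i=6 j=8: A done, take B[j]=38, j++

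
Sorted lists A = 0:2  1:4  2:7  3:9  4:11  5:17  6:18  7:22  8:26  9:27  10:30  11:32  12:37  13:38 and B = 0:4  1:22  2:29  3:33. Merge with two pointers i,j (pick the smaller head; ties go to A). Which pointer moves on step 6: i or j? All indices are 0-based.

i

i=0 j=0: A[i]=2<=B[j]=4 take 2, i++
i=1 j=0: A[i]=4<=B[j]=4 take 4, i++
i=2 j=0: A[i]=7>B[j]=4 take 4, j++
i=2 j=1: A[i]=7<=B[j]=22 take 7, i++
i=3 j=1: A[i]=9<=B[j]=22 take 9, i++
i=4 j=1: A[i]=11<=B[j]=22 take 11, i++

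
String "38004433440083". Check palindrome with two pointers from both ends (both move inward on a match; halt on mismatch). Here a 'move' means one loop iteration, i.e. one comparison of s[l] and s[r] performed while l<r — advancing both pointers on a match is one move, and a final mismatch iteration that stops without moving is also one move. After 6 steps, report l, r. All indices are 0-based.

l=0 r=13: '3'=='3', l++,r--
l=1 r=12: '8'=='8', l++,r--
l=2 r=11: '0'=='0', l++,r--
l=3 r=10: '0'=='0', l++,r--
l=4 r=9: '4'=='4', l++,r--
l=5 r=8: '4'=='4', l++,r--

l=6, r=7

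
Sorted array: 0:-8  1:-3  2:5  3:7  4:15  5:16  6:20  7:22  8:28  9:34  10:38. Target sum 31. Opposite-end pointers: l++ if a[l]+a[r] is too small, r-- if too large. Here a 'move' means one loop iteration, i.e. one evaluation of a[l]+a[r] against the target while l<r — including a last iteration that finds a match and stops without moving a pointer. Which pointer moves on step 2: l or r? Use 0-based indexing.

[0,10] -8+38=30 <31 → l++
[1,10] -3+38=35 >31 → r--

r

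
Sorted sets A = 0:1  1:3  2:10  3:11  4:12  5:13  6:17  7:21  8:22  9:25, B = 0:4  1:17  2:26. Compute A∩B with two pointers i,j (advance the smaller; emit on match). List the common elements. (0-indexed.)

intersection = [17]

[i=0,j=0] 1<4 → i++
[i=1,j=0] 3<4 → i++
[i=2,j=0] 10>4 → j++
[i=2,j=1] 10<17 → i++
[i=3,j=1] 11<17 → i++
[i=4,j=1] 12<17 → i++
[i=5,j=1] 13<17 → i++
[i=6,j=1] 17==17 emit → i++,j++
[i=7,j=2] 21<26 → i++
[i=8,j=2] 22<26 → i++
[i=9,j=2] 25<26 → i++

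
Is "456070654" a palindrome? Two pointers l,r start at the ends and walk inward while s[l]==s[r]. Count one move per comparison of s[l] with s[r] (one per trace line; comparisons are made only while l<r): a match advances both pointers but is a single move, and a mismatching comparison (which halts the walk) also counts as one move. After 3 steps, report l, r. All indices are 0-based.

l=3, r=5

[0,8] '4'=='4' → l++,r--
[1,7] '5'=='5' → l++,r--
[2,6] '6'=='6' → l++,r--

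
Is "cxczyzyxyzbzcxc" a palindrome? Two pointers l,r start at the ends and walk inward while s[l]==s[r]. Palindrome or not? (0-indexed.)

not a palindrome (mismatch at 4,10)

l=0 r=14: 'c'=='c', l++,r--
l=1 r=13: 'x'=='x', l++,r--
l=2 r=12: 'c'=='c', l++,r--
l=3 r=11: 'z'=='z', l++,r--
l=4 r=10: 'y'!='b', stop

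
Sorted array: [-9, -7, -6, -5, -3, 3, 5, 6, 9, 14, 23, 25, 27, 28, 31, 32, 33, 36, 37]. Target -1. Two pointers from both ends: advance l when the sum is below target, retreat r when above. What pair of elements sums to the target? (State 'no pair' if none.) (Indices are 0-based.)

[0,18] -9+37=28 >-1 → r--
[0,17] -9+36=27 >-1 → r--
[0,16] -9+33=24 >-1 → r--
[0,15] -9+32=23 >-1 → r--
[0,14] -9+31=22 >-1 → r--
[0,13] -9+28=19 >-1 → r--
[0,12] -9+27=18 >-1 → r--
[0,11] -9+25=16 >-1 → r--
[0,10] -9+23=14 >-1 → r--
[0,9] -9+14=5 >-1 → r--
[0,8] -9+9=0 >-1 → r--
[0,7] -9+6=-3 <-1 → l++
[1,7] -7+6=-1 → found

(-7, 6)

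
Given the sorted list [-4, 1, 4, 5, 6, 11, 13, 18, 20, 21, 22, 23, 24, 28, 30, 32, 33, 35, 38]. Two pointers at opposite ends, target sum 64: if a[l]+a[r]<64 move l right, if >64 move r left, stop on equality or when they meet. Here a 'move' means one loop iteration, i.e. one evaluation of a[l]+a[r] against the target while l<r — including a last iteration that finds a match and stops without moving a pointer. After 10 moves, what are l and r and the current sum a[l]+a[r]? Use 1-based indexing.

l=11, r=19, sum=60

[1,19] -4+38=34 <64 → l++
[2,19] 1+38=39 <64 → l++
[3,19] 4+38=42 <64 → l++
[4,19] 5+38=43 <64 → l++
[5,19] 6+38=44 <64 → l++
[6,19] 11+38=49 <64 → l++
[7,19] 13+38=51 <64 → l++
[8,19] 18+38=56 <64 → l++
[9,19] 20+38=58 <64 → l++
[10,19] 21+38=59 <64 → l++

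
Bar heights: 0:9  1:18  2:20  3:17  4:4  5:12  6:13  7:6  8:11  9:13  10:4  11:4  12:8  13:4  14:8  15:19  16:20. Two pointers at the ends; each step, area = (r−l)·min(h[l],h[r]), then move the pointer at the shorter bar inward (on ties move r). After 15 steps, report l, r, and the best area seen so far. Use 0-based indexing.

l=2, r=3, best area=280

l=0 r=16: min(9,20)*16=144 best=144 *, l++
l=1 r=16: min(18,20)*15=270 best=270 *, l++
l=2 r=16: min(20,20)*14=280 best=280 *, r--
l=2 r=15: min(20,19)*13=247 best=280, r--
l=2 r=14: min(20,8)*12=96 best=280, r--
l=2 r=13: min(20,4)*11=44 best=280, r--
l=2 r=12: min(20,8)*10=80 best=280, r--
l=2 r=11: min(20,4)*9=36 best=280, r--
l=2 r=10: min(20,4)*8=32 best=280, r--
l=2 r=9: min(20,13)*7=91 best=280, r--
l=2 r=8: min(20,11)*6=66 best=280, r--
l=2 r=7: min(20,6)*5=30 best=280, r--
l=2 r=6: min(20,13)*4=52 best=280, r--
l=2 r=5: min(20,12)*3=36 best=280, r--
l=2 r=4: min(20,4)*2=8 best=280, r--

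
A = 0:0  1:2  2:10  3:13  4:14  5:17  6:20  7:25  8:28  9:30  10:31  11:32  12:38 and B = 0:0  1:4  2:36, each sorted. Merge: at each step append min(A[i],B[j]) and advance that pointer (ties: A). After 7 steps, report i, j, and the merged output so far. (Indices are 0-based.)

i=5, j=2, merged so far=[0, 0, 2, 4, 10, 13, 14]

[i=0,j=0] A[i]=0<=B[j]=0 take 0 → i++
[i=1,j=0] A[i]=2>B[j]=0 take 0 → j++
[i=1,j=1] A[i]=2<=B[j]=4 take 2 → i++
[i=2,j=1] A[i]=10>B[j]=4 take 4 → j++
[i=2,j=2] A[i]=10<=B[j]=36 take 10 → i++
[i=3,j=2] A[i]=13<=B[j]=36 take 13 → i++
[i=4,j=2] A[i]=14<=B[j]=36 take 14 → i++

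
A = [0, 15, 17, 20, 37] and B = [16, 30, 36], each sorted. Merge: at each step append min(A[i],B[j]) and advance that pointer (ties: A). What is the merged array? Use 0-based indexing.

i=0 j=0: A[i]=0<=B[j]=16 take 0, i++
i=1 j=0: A[i]=15<=B[j]=16 take 15, i++
i=2 j=0: A[i]=17>B[j]=16 take 16, j++
i=2 j=1: A[i]=17<=B[j]=30 take 17, i++
i=3 j=1: A[i]=20<=B[j]=30 take 20, i++
i=4 j=1: A[i]=37>B[j]=30 take 30, j++
i=4 j=2: A[i]=37>B[j]=36 take 36, j++
i=4 j=3: B done, take A[i]=37, i++

[0, 15, 16, 17, 20, 30, 36, 37]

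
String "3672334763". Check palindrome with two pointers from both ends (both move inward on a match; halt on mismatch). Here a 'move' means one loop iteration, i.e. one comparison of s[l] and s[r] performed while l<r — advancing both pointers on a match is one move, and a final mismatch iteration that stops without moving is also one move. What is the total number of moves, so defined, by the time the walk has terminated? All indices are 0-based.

4 moves

[0,9] '3'=='3' → l++,r--
[1,8] '6'=='6' → l++,r--
[2,7] '7'=='7' → l++,r--
[3,6] '2'!='4' → stop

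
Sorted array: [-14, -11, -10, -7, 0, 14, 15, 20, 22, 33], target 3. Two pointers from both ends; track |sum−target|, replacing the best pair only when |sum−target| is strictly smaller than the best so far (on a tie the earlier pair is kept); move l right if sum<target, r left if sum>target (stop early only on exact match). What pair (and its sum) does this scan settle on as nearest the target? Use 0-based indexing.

[0,9] -14+33=19 d=16 * → r--
[0,8] -14+22=8 d=5 * → r--
[0,7] -14+20=6 d=3 * → r--
[0,6] -14+15=1 d=2 * → l++
[1,6] -11+15=4 d=1 * → r--
[1,5] -11+14=3 d=0 * → stop

pair (-11, 14) with sum 3 (|Δ|=0)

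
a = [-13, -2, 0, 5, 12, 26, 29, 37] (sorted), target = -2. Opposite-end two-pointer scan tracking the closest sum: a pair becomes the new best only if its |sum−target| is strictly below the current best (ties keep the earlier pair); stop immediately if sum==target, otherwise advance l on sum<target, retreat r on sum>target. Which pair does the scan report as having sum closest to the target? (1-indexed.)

[1,8] -13+37=24 d=26 * → r--
[1,7] -13+29=16 d=18 * → r--
[1,6] -13+26=13 d=15 * → r--
[1,5] -13+12=-1 d=1 * → r--
[1,4] -13+5=-8 d=6 → l++
[2,4] -2+5=3 d=5 → r--
[2,3] -2+0=-2 d=0 * → stop

pair (-2, 0) with sum -2 (|Δ|=0)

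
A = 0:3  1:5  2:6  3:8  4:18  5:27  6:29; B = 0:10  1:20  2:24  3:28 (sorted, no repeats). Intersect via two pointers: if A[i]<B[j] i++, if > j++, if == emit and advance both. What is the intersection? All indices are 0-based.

i=0 j=0: 3<10, i++
i=1 j=0: 5<10, i++
i=2 j=0: 6<10, i++
i=3 j=0: 8<10, i++
i=4 j=0: 18>10, j++
i=4 j=1: 18<20, i++
i=5 j=1: 27>20, j++
i=5 j=2: 27>24, j++
i=5 j=3: 27<28, i++
i=6 j=3: 29>28, j++

intersection = []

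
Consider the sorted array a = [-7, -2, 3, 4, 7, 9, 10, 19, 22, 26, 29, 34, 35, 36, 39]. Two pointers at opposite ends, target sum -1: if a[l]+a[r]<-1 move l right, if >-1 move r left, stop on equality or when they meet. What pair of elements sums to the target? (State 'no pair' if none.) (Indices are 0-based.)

[0,14] -7+39=32 >-1 → r--
[0,13] -7+36=29 >-1 → r--
[0,12] -7+35=28 >-1 → r--
[0,11] -7+34=27 >-1 → r--
[0,10] -7+29=22 >-1 → r--
[0,9] -7+26=19 >-1 → r--
[0,8] -7+22=15 >-1 → r--
[0,7] -7+19=12 >-1 → r--
[0,6] -7+10=3 >-1 → r--
[0,5] -7+9=2 >-1 → r--
[0,4] -7+7=0 >-1 → r--
[0,3] -7+4=-3 <-1 → l++
[1,3] -2+4=2 >-1 → r--
[1,2] -2+3=1 >-1 → r--

no pair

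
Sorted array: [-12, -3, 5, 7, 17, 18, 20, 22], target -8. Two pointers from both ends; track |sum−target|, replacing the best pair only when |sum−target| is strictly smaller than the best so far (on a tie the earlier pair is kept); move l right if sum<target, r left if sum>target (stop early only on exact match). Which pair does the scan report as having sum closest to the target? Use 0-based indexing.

[0,7] -12+22=10 d=18 * → r--
[0,6] -12+20=8 d=16 * → r--
[0,5] -12+18=6 d=14 * → r--
[0,4] -12+17=5 d=13 * → r--
[0,3] -12+7=-5 d=3 * → r--
[0,2] -12+5=-7 d=1 * → r--
[0,1] -12+-3=-15 d=7 → l++

pair (-12, 5) with sum -7 (|Δ|=1)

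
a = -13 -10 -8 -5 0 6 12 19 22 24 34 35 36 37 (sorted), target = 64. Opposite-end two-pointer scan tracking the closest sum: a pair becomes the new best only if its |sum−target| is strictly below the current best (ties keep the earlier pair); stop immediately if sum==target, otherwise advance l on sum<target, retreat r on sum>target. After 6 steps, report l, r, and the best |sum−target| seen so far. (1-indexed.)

l=1 r=14: -13+37=24 d=40 *, l++
l=2 r=14: -10+37=27 d=37 *, l++
l=3 r=14: -8+37=29 d=35 *, l++
l=4 r=14: -5+37=32 d=32 *, l++
l=5 r=14: 0+37=37 d=27 *, l++
l=6 r=14: 6+37=43 d=21 *, l++

l=7, r=14, best |Δ|=21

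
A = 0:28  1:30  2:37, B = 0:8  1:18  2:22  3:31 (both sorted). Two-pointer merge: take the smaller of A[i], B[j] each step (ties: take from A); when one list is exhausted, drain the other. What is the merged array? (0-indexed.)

i=0 j=0: A[i]=28>B[j]=8 take 8, j++
i=0 j=1: A[i]=28>B[j]=18 take 18, j++
i=0 j=2: A[i]=28>B[j]=22 take 22, j++
i=0 j=3: A[i]=28<=B[j]=31 take 28, i++
i=1 j=3: A[i]=30<=B[j]=31 take 30, i++
i=2 j=3: A[i]=37>B[j]=31 take 31, j++
i=2 j=4: B done, take A[i]=37, i++

[8, 18, 22, 28, 30, 31, 37]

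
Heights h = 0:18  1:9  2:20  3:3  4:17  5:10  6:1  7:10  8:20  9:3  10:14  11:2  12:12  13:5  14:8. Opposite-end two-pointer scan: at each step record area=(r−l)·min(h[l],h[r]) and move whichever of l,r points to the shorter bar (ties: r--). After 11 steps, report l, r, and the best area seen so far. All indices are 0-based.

l=0 r=14: min(18,8)*14=112 best=112 *, r--
l=0 r=13: min(18,5)*13=65 best=112, r--
l=0 r=12: min(18,12)*12=144 best=144 *, r--
l=0 r=11: min(18,2)*11=22 best=144, r--
l=0 r=10: min(18,14)*10=140 best=144, r--
l=0 r=9: min(18,3)*9=27 best=144, r--
l=0 r=8: min(18,20)*8=144 best=144, l++
l=1 r=8: min(9,20)*7=63 best=144, l++
l=2 r=8: min(20,20)*6=120 best=144, r--
l=2 r=7: min(20,10)*5=50 best=144, r--
l=2 r=6: min(20,1)*4=4 best=144, r--

l=2, r=5, best area=144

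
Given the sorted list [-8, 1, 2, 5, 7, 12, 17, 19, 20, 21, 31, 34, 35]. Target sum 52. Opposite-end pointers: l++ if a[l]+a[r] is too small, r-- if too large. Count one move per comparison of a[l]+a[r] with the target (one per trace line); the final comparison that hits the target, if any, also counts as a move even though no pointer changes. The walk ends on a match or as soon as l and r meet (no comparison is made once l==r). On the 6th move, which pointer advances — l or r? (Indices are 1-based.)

l

[1,13] -8+35=27 <52 → l++
[2,13] 1+35=36 <52 → l++
[3,13] 2+35=37 <52 → l++
[4,13] 5+35=40 <52 → l++
[5,13] 7+35=42 <52 → l++
[6,13] 12+35=47 <52 → l++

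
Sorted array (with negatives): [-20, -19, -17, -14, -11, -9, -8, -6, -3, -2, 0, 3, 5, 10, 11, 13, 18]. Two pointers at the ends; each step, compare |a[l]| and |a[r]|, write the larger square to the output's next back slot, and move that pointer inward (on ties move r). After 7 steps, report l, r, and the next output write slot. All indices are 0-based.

l=0 r=16: |-20|>|18| out[16]=400, l++
l=1 r=16: |-19|>|18| out[15]=361, l++
l=2 r=16: |-17|<=|18| out[14]=324, r--
l=2 r=15: |-17|>|13| out[13]=289, l++
l=3 r=15: |-14|>|13| out[12]=196, l++
l=4 r=15: |-11|<=|13| out[11]=169, r--
l=4 r=14: |-11|<=|11| out[10]=121, r--

l=4, r=13, next write slot=9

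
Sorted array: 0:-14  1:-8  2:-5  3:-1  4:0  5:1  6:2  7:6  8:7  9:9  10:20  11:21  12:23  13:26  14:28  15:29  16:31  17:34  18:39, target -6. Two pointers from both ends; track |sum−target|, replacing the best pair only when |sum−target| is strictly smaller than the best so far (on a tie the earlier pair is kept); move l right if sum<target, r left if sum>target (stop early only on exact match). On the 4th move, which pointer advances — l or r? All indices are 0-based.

r

[0,18] -14+39=25 d=31 * → r--
[0,17] -14+34=20 d=26 * → r--
[0,16] -14+31=17 d=23 * → r--
[0,15] -14+29=15 d=21 * → r--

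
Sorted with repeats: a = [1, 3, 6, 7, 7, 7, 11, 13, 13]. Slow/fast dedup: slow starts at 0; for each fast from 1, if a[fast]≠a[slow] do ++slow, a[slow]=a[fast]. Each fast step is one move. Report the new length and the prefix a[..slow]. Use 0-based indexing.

length 6; prefix = [1, 3, 6, 7, 11, 13]

slow=0 fast=1: a[fast]=3≠a[slow]=1 write a[1]=3, slow++,fast++
slow=1 fast=2: a[fast]=6≠a[slow]=3 write a[2]=6, slow++,fast++
slow=2 fast=3: a[fast]=7≠a[slow]=6 write a[3]=7, slow++,fast++
slow=3 fast=4: a[fast]=7=a[slow] dup, fast++
slow=3 fast=5: a[fast]=7=a[slow] dup, fast++
slow=3 fast=6: a[fast]=11≠a[slow]=7 write a[4]=11, slow++,fast++
slow=4 fast=7: a[fast]=13≠a[slow]=11 write a[5]=13, slow++,fast++
slow=5 fast=8: a[fast]=13=a[slow] dup, fast++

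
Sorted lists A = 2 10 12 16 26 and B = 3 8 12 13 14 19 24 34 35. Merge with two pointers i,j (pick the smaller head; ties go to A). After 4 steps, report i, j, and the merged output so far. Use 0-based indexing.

i=2, j=2, merged so far=[2, 3, 8, 10]

[i=0,j=0] A[i]=2<=B[j]=3 take 2 → i++
[i=1,j=0] A[i]=10>B[j]=3 take 3 → j++
[i=1,j=1] A[i]=10>B[j]=8 take 8 → j++
[i=1,j=2] A[i]=10<=B[j]=12 take 10 → i++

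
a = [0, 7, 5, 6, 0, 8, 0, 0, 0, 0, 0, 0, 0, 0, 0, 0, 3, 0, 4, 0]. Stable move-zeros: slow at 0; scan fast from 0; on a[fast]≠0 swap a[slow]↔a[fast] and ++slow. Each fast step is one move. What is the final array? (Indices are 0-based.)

[7, 5, 6, 8, 3, 4, 0, 0, 0, 0, 0, 0, 0, 0, 0, 0, 0, 0, 0, 0]

slow=0 fast=0: a[fast]=0, fast++
slow=0 fast=1: a[fast]=7≠0 swap→a[0]=7, slow++,fast++
slow=1 fast=2: a[fast]=5≠0 swap→a[1]=5, slow++,fast++
slow=2 fast=3: a[fast]=6≠0 swap→a[2]=6, slow++,fast++
slow=3 fast=4: a[fast]=0, fast++
slow=3 fast=5: a[fast]=8≠0 swap→a[3]=8, slow++,fast++
slow=4 fast=6: a[fast]=0, fast++
slow=4 fast=7: a[fast]=0, fast++
slow=4 fast=8: a[fast]=0, fast++
slow=4 fast=9: a[fast]=0, fast++
slow=4 fast=10: a[fast]=0, fast++
slow=4 fast=11: a[fast]=0, fast++
slow=4 fast=12: a[fast]=0, fast++
slow=4 fast=13: a[fast]=0, fast++
slow=4 fast=14: a[fast]=0, fast++
slow=4 fast=15: a[fast]=0, fast++
slow=4 fast=16: a[fast]=3≠0 swap→a[4]=3, slow++,fast++
slow=5 fast=17: a[fast]=0, fast++
slow=5 fast=18: a[fast]=4≠0 swap→a[5]=4, slow++,fast++
slow=6 fast=19: a[fast]=0, fast++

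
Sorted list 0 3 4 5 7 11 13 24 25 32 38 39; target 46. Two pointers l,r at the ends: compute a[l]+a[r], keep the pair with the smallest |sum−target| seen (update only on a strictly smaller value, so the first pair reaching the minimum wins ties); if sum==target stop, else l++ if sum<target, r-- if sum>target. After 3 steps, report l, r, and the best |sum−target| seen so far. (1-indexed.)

l=4, r=12, best |Δ|=3

[1,12] 0+39=39 d=7 * → l++
[2,12] 3+39=42 d=4 * → l++
[3,12] 4+39=43 d=3 * → l++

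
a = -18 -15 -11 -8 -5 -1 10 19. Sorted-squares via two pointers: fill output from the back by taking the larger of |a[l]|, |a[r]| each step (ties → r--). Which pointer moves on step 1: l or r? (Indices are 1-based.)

[1,8] |-18|<=|19| out[8]=361 → r--

r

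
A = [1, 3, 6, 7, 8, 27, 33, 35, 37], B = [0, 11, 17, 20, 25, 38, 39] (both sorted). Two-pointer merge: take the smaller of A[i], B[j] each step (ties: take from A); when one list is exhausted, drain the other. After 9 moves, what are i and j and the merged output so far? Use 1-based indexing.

i=6, j=5, merged so far=[0, 1, 3, 6, 7, 8, 11, 17, 20]

[i=1,j=1] A[i]=1>B[j]=0 take 0 → j++
[i=1,j=2] A[i]=1<=B[j]=11 take 1 → i++
[i=2,j=2] A[i]=3<=B[j]=11 take 3 → i++
[i=3,j=2] A[i]=6<=B[j]=11 take 6 → i++
[i=4,j=2] A[i]=7<=B[j]=11 take 7 → i++
[i=5,j=2] A[i]=8<=B[j]=11 take 8 → i++
[i=6,j=2] A[i]=27>B[j]=11 take 11 → j++
[i=6,j=3] A[i]=27>B[j]=17 take 17 → j++
[i=6,j=4] A[i]=27>B[j]=20 take 20 → j++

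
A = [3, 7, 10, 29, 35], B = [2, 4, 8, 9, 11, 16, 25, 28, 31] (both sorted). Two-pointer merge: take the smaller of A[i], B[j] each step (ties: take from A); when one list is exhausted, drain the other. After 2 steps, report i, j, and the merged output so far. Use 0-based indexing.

i=1, j=1, merged so far=[2, 3]

[i=0,j=0] A[i]=3>B[j]=2 take 2 → j++
[i=0,j=1] A[i]=3<=B[j]=4 take 3 → i++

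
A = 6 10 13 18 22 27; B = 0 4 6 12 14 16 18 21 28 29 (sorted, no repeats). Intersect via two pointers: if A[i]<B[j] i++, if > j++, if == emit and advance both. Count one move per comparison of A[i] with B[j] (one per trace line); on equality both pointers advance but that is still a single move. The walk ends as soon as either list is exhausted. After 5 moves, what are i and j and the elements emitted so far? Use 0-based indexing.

[i=0,j=0] 6>0 → j++
[i=0,j=1] 6>4 → j++
[i=0,j=2] 6==6 emit → i++,j++
[i=1,j=3] 10<12 → i++
[i=2,j=3] 13>12 → j++

i=2, j=4, emitted=[6]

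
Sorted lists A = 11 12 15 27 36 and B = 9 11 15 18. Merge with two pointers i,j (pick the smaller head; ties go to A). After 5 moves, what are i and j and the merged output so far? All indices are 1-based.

i=1 j=1: A[i]=11>B[j]=9 take 9, j++
i=1 j=2: A[i]=11<=B[j]=11 take 11, i++
i=2 j=2: A[i]=12>B[j]=11 take 11, j++
i=2 j=3: A[i]=12<=B[j]=15 take 12, i++
i=3 j=3: A[i]=15<=B[j]=15 take 15, i++

i=4, j=3, merged so far=[9, 11, 11, 12, 15]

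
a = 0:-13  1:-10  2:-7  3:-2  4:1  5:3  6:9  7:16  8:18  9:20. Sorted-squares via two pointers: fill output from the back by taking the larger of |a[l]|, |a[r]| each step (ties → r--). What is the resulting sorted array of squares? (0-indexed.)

l=0 r=9: |-13|<=|20| out[9]=400, r--
l=0 r=8: |-13|<=|18| out[8]=324, r--
l=0 r=7: |-13|<=|16| out[7]=256, r--
l=0 r=6: |-13|>|9| out[6]=169, l++
l=1 r=6: |-10|>|9| out[5]=100, l++
l=2 r=6: |-7|<=|9| out[4]=81, r--
l=2 r=5: |-7|>|3| out[3]=49, l++
l=3 r=5: |-2|<=|3| out[2]=9, r--
l=3 r=4: |-2|>|1| out[1]=4, l++
l=4 r=4: |1|<=|1| out[0]=1, r--

[1, 4, 9, 49, 81, 100, 169, 256, 324, 400]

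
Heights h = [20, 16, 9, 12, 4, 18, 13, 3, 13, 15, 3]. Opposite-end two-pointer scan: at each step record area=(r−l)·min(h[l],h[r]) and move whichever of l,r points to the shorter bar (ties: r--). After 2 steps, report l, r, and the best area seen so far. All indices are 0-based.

l=0, r=8, best area=135

l=0 r=10: min(20,3)*10=30 best=30 *, r--
l=0 r=9: min(20,15)*9=135 best=135 *, r--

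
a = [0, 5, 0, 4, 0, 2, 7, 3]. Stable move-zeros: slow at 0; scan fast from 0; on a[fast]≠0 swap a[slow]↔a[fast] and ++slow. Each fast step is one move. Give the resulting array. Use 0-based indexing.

(s=0,f=0) a[fast]=0 → fast++
(s=0,f=1) a[fast]=5≠0 swap→a[0]=5 → slow++,fast++
(s=1,f=2) a[fast]=0 → fast++
(s=1,f=3) a[fast]=4≠0 swap→a[1]=4 → slow++,fast++
(s=2,f=4) a[fast]=0 → fast++
(s=2,f=5) a[fast]=2≠0 swap→a[2]=2 → slow++,fast++
(s=3,f=6) a[fast]=7≠0 swap→a[3]=7 → slow++,fast++
(s=4,f=7) a[fast]=3≠0 swap→a[4]=3 → slow++,fast++

[5, 4, 2, 7, 3, 0, 0, 0]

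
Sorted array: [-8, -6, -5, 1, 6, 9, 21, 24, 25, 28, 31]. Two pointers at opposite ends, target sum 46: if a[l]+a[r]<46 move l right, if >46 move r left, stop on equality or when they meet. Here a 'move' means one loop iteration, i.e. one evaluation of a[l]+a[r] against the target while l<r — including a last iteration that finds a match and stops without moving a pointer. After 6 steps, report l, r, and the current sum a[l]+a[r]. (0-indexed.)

l=6, r=10, sum=52

l=0 r=10: -8+31=23 <46, l++
l=1 r=10: -6+31=25 <46, l++
l=2 r=10: -5+31=26 <46, l++
l=3 r=10: 1+31=32 <46, l++
l=4 r=10: 6+31=37 <46, l++
l=5 r=10: 9+31=40 <46, l++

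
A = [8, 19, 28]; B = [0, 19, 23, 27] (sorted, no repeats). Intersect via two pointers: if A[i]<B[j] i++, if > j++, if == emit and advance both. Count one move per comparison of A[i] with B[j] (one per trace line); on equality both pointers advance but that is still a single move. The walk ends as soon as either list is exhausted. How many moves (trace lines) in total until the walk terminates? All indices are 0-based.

5 moves

i=0 j=0: 8>0, j++
i=0 j=1: 8<19, i++
i=1 j=1: 19==19 emit, i++,j++
i=2 j=2: 28>23, j++
i=2 j=3: 28>27, j++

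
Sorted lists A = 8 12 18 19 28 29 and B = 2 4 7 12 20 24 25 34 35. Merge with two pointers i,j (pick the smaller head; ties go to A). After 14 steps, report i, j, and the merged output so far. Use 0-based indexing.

i=0 j=0: A[i]=8>B[j]=2 take 2, j++
i=0 j=1: A[i]=8>B[j]=4 take 4, j++
i=0 j=2: A[i]=8>B[j]=7 take 7, j++
i=0 j=3: A[i]=8<=B[j]=12 take 8, i++
i=1 j=3: A[i]=12<=B[j]=12 take 12, i++
i=2 j=3: A[i]=18>B[j]=12 take 12, j++
i=2 j=4: A[i]=18<=B[j]=20 take 18, i++
i=3 j=4: A[i]=19<=B[j]=20 take 19, i++
i=4 j=4: A[i]=28>B[j]=20 take 20, j++
i=4 j=5: A[i]=28>B[j]=24 take 24, j++
i=4 j=6: A[i]=28>B[j]=25 take 25, j++
i=4 j=7: A[i]=28<=B[j]=34 take 28, i++
i=5 j=7: A[i]=29<=B[j]=34 take 29, i++
i=6 j=7: A done, take B[j]=34, j++

i=6, j=8, merged so far=[2, 4, 7, 8, 12, 12, 18, 19, 20, 24, 25, 28, 29, 34]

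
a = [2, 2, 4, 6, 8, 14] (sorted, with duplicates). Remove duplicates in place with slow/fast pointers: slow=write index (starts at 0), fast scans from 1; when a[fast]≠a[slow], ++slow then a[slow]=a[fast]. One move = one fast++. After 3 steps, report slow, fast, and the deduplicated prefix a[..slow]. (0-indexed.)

slow=2, fast=4, prefix=[2, 4, 6]

(s=0,f=1) a[fast]=2=a[slow] dup → fast++
(s=0,f=2) a[fast]=4≠a[slow]=2 write a[1]=4 → slow++,fast++
(s=1,f=3) a[fast]=6≠a[slow]=4 write a[2]=6 → slow++,fast++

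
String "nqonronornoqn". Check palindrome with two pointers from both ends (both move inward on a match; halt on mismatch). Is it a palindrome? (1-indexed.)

l=1 r=13: 'n'=='n', l++,r--
l=2 r=12: 'q'=='q', l++,r--
l=3 r=11: 'o'=='o', l++,r--
l=4 r=10: 'n'=='n', l++,r--
l=5 r=9: 'r'=='r', l++,r--
l=6 r=8: 'o'=='o', l++,r--

palindrome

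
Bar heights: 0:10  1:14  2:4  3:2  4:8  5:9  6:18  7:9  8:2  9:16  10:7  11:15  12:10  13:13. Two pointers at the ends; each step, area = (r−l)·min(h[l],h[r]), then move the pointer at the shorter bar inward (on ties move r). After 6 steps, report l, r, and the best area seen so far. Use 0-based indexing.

l=4, r=11, best area=156

[0,13] min(10,13)*13=130 best=130 * → l++
[1,13] min(14,13)*12=156 best=156 * → r--
[1,12] min(14,10)*11=110 best=156 → r--
[1,11] min(14,15)*10=140 best=156 → l++
[2,11] min(4,15)*9=36 best=156 → l++
[3,11] min(2,15)*8=16 best=156 → l++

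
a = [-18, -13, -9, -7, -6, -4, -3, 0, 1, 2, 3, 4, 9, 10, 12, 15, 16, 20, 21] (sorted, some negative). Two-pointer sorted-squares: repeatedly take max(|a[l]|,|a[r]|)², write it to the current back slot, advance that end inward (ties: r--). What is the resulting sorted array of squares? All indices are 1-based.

[1,19] |-18|<=|21| out[19]=441 → r--
[1,18] |-18|<=|20| out[18]=400 → r--
[1,17] |-18|>|16| out[17]=324 → l++
[2,17] |-13|<=|16| out[16]=256 → r--
[2,16] |-13|<=|15| out[15]=225 → r--
[2,15] |-13|>|12| out[14]=169 → l++
[3,15] |-9|<=|12| out[13]=144 → r--
[3,14] |-9|<=|10| out[12]=100 → r--
[3,13] |-9|<=|9| out[11]=81 → r--
[3,12] |-9|>|4| out[10]=81 → l++
[4,12] |-7|>|4| out[9]=49 → l++
[5,12] |-6|>|4| out[8]=36 → l++
[6,12] |-4|<=|4| out[7]=16 → r--
[6,11] |-4|>|3| out[6]=16 → l++
[7,11] |-3|<=|3| out[5]=9 → r--
[7,10] |-3|>|2| out[4]=9 → l++
[8,10] |0|<=|2| out[3]=4 → r--
[8,9] |0|<=|1| out[2]=1 → r--
[8,8] |0|<=|0| out[1]=0 → r--

[0, 1, 4, 9, 9, 16, 16, 36, 49, 81, 81, 100, 144, 169, 225, 256, 324, 400, 441]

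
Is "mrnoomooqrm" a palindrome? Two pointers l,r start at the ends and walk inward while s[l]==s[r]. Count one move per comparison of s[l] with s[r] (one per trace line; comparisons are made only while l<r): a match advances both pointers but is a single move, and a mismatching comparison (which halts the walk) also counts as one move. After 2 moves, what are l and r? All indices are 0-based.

l=2, r=8

l=0 r=10: 'm'=='m', l++,r--
l=1 r=9: 'r'=='r', l++,r--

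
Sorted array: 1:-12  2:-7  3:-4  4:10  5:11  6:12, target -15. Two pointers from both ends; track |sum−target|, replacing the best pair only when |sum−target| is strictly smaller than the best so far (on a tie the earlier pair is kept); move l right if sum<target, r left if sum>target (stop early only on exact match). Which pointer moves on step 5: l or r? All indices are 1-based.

l=1 r=6: -12+12=0 d=15 *, r--
l=1 r=5: -12+11=-1 d=14 *, r--
l=1 r=4: -12+10=-2 d=13 *, r--
l=1 r=3: -12+-4=-16 d=1 *, l++
l=2 r=3: -7+-4=-11 d=4, r--

r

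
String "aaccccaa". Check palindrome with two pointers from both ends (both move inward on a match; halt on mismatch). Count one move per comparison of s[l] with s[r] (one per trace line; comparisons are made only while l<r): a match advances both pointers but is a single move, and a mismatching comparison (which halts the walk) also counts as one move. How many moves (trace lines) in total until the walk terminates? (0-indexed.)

[0,7] 'a'=='a' → l++,r--
[1,6] 'a'=='a' → l++,r--
[2,5] 'c'=='c' → l++,r--
[3,4] 'c'=='c' → l++,r--

4 moves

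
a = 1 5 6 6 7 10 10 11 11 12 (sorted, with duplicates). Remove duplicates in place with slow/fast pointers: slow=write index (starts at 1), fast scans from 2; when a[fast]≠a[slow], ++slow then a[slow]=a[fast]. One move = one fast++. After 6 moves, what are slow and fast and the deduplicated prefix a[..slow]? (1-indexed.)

slow=5, fast=8, prefix=[1, 5, 6, 7, 10]

(s=1,f=2) a[fast]=5≠a[slow]=1 write a[2]=5 → slow++,fast++
(s=2,f=3) a[fast]=6≠a[slow]=5 write a[3]=6 → slow++,fast++
(s=3,f=4) a[fast]=6=a[slow] dup → fast++
(s=3,f=5) a[fast]=7≠a[slow]=6 write a[4]=7 → slow++,fast++
(s=4,f=6) a[fast]=10≠a[slow]=7 write a[5]=10 → slow++,fast++
(s=5,f=7) a[fast]=10=a[slow] dup → fast++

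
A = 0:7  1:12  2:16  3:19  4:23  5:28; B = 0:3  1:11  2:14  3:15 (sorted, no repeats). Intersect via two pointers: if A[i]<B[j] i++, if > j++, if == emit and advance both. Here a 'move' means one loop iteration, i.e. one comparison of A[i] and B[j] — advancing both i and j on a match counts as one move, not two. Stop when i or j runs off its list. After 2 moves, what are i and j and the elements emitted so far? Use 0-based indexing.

[i=0,j=0] 7>3 → j++
[i=0,j=1] 7<11 → i++

i=1, j=1, emitted=[]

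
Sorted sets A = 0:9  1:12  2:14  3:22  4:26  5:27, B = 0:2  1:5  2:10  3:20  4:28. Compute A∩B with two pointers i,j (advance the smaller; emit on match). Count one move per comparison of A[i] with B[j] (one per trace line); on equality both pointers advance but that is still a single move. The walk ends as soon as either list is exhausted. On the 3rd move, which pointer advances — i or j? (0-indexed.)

[i=0,j=0] 9>2 → j++
[i=0,j=1] 9>5 → j++
[i=0,j=2] 9<10 → i++

i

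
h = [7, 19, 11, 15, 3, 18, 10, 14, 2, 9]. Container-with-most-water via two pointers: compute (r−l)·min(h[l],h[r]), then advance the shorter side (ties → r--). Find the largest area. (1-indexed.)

[1,10] min(7,9)*9=63 best=63 * → l++
[2,10] min(19,9)*8=72 best=72 * → r--
[2,9] min(19,2)*7=14 best=72 → r--
[2,8] min(19,14)*6=84 best=84 * → r--
[2,7] min(19,10)*5=50 best=84 → r--
[2,6] min(19,18)*4=72 best=84 → r--
[2,5] min(19,3)*3=9 best=84 → r--
[2,4] min(19,15)*2=30 best=84 → r--
[2,3] min(19,11)*1=11 best=84 → r--

max area = 84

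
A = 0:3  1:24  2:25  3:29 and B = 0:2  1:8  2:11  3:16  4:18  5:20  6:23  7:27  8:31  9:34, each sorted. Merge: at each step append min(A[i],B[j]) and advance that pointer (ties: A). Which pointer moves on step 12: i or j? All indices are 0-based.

i

[i=0,j=0] A[i]=3>B[j]=2 take 2 → j++
[i=0,j=1] A[i]=3<=B[j]=8 take 3 → i++
[i=1,j=1] A[i]=24>B[j]=8 take 8 → j++
[i=1,j=2] A[i]=24>B[j]=11 take 11 → j++
[i=1,j=3] A[i]=24>B[j]=16 take 16 → j++
[i=1,j=4] A[i]=24>B[j]=18 take 18 → j++
[i=1,j=5] A[i]=24>B[j]=20 take 20 → j++
[i=1,j=6] A[i]=24>B[j]=23 take 23 → j++
[i=1,j=7] A[i]=24<=B[j]=27 take 24 → i++
[i=2,j=7] A[i]=25<=B[j]=27 take 25 → i++
[i=3,j=7] A[i]=29>B[j]=27 take 27 → j++
[i=3,j=8] A[i]=29<=B[j]=31 take 29 → i++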